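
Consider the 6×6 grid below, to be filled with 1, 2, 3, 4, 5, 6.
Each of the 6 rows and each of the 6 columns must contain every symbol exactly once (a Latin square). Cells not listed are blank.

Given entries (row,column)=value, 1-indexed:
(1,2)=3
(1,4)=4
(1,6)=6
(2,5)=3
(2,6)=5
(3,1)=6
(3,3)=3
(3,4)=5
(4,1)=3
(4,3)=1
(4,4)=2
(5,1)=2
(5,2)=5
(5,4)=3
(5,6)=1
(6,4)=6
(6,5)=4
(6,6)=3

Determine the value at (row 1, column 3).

Row 2, column 4: row 2 has {3, 5} and column 4 has {2, 3, 4, 5, 6}, leaving only 1.
Row 2, column 1: row 2 has {1, 3, 5} and column 1 has {2, 3, 6}, leaving only 4.
Row 4, column 6: row 4 has {1, 2, 3} and column 6 has {1, 3, 5, 6}, leaving only 4.
Row 3, column 6: row 3 has {3, 5, 6} and column 6 has {1, 3, 4, 5, 6}, leaving only 2.
Row 3, column 5: row 3 has {2, 3, 5, 6} and column 5 has {3, 4}, leaving only 1.
Row 3, column 2: row 3 has {1, 2, 3, 5, 6} and column 2 has {3, 5}, leaving only 4.
Row 4, column 2: row 4 has {1, 2, 3, 4} and column 2 has {3, 4, 5}, leaving only 6.
Row 2, column 2: row 2 has {1, 3, 4, 5} and column 2 has {3, 4, 5, 6}, leaving only 2.
Row 2, column 3: row 2 has {1, 2, 3, 4, 5} and column 3 has {1, 3}, leaving only 6.
Row 4, column 5: row 4 has {1, 2, 3, 4, 6} and column 5 has {1, 3, 4}, leaving only 5.
Row 1, column 5: row 1 has {3, 4, 6} and column 5 has {1, 3, 4, 5}, leaving only 2.
Row 1 already has {2, 3, 4, 6} and column 3 already has {1, 3, 6}, so row 1, column 3 must be 5.

5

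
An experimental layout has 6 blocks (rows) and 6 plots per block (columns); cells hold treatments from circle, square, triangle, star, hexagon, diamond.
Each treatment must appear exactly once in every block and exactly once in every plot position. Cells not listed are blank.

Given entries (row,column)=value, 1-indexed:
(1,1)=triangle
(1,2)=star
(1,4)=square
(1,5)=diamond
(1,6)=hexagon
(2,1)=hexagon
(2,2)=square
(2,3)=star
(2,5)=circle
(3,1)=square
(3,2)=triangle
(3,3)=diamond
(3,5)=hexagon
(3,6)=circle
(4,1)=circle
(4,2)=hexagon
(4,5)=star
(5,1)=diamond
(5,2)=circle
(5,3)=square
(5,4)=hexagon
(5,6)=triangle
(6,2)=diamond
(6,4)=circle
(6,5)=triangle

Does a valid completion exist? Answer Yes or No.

Block 5, plot 5: block 5 together with plot 5 already contain {circle, square, triangle, star, hexagon, diamond} — every symbol — so nothing can go there. The grid has no valid completion.

No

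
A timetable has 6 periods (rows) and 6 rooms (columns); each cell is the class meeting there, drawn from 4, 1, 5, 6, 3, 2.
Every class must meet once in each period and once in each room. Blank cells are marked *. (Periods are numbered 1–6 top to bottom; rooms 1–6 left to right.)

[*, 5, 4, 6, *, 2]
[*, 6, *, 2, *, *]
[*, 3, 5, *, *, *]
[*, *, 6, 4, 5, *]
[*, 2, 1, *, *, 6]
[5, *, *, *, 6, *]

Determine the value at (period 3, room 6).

Period 2, room 3: period 2 has {6, 2} and room 3 has {4, 1, 5, 6}, leaving only 3.
Period 3, room 4: period 3 has {5, 3} and room 4 has {4, 6, 2}, leaving only 1.
Period 3 already has {1, 5, 3} and room 6 already has {6, 2}, so period 3, room 6 must be 4.

4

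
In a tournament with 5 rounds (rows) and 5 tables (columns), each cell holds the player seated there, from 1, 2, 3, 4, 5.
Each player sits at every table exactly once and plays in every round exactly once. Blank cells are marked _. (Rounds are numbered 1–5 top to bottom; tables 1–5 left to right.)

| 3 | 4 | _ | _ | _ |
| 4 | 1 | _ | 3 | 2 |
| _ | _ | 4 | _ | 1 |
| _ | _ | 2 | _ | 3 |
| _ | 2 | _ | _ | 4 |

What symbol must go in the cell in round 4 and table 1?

1

Round 1, table 5: round 1 has {3, 4} and table 5 has {1, 2, 3, 4}, leaving only 5.
Round 1, table 3: round 1 has {3, 4, 5} and table 3 has {2, 4}, leaving only 1.
Round 1, table 4: round 1 has {1, 3, 4, 5} and table 4 has {3}, leaving only 2.
Round 2, table 3: round 2 has {1, 2, 3, 4} and table 3 has {1, 2, 4}, leaving only 5.
Round 3, table 4: round 3 has {1, 4} and table 4 has {2, 3}, leaving only 5.
Round 3, table 1: round 3 has {1, 4, 5} and table 1 has {3, 4}, leaving only 2.
Round 3, table 2: round 3 has {1, 2, 4, 5} and table 2 has {1, 2, 4}, leaving only 3.
Round 4, table 2: round 4 has {2, 3} and table 2 has {1, 2, 3, 4}, leaving only 5.
Round 4 already has {2, 3, 5} and table 1 already has {2, 3, 4}, so round 4, table 1 must be 1.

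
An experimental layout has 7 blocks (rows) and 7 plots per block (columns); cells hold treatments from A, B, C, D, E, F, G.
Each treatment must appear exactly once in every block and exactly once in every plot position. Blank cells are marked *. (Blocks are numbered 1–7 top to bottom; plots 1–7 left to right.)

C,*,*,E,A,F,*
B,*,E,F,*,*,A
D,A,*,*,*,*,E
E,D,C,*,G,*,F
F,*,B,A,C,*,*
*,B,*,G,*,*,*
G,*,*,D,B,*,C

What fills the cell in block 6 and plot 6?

Block 1, plot 2: block 1 has {A, C, E, F} and plot 2 has {A, B, D}, leaving only G.
Block 1, plot 3: block 1 has {A, C, E, F, G} and plot 3 has {B, C, E}, leaving only D.
Block 1, plot 7: block 1 has {A, C, D, E, F, G} and plot 7 has {A, C, E, F}, leaving only B.
Block 2, plot 2: block 2 has {A, B, E, F} and plot 2 has {A, B, D, G}, leaving only C.
Block 2, plot 5: block 2 has {A, B, C, E, F} and plot 5 has {A, B, C, G}, leaving only D.
Block 2, plot 6: block 2 has {A, B, C, D, E, F} and plot 6 has {F}, leaving only G.
Block 3, plot 5: block 3 has {A, D, E} and plot 5 has {A, B, C, D, G}, leaving only F.
Block 3, plot 3: block 3 has {A, D, E, F} and plot 3 has {B, C, D, E}, leaving only G.
Block 4, plot 4: block 4 has {C, D, E, F, G} and plot 4 has {A, D, E, F, G}, leaving only B.
Block 3, plot 4: block 3 has {A, D, E, F, G} and plot 4 has {A, B, D, E, F, G}, leaving only C.
Block 3, plot 6: block 3 has {A, C, D, E, F, G} and plot 6 has {F, G}, leaving only B.
Block 4, plot 6: block 4 has {B, C, D, E, F, G} and plot 6 has {B, F, G}, leaving only A.
Block 5, plot 2: block 5 has {A, B, C, F} and plot 2 has {A, B, C, D, G}, leaving only E.
Block 5, plot 6: block 5 has {A, B, C, E, F} and plot 6 has {A, B, F, G}, leaving only D.
Block 5, plot 7: block 5 has {A, B, C, D, E, F} and plot 7 has {A, B, C, E, F}, leaving only G.
Block 6, plot 1: block 6 has {B, G} and plot 1 has {B, C, D, E, F, G}, leaving only A.
Block 6, plot 3: block 6 has {A, B, G} and plot 3 has {B, C, D, E, G}, leaving only F.
Block 6, plot 5: block 6 has {A, B, F, G} and plot 5 has {A, B, C, D, F, G}, leaving only E.
Block 6 already has {A, B, E, F, G} and plot 6 already has {A, B, D, F, G}, so block 6, plot 6 must be C.

C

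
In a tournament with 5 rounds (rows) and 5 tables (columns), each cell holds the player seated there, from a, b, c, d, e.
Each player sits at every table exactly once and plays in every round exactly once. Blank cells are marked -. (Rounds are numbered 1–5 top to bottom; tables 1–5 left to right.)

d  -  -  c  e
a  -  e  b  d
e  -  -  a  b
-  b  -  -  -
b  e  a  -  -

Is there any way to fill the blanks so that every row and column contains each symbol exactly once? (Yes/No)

Yes

No round or table among the givens repeats a symbol, and propagating forced cells runs into no contradiction.
One valid completion exists (for instance, d a b c e / a c e b d / e d c a b / c b d e a / b e a d c).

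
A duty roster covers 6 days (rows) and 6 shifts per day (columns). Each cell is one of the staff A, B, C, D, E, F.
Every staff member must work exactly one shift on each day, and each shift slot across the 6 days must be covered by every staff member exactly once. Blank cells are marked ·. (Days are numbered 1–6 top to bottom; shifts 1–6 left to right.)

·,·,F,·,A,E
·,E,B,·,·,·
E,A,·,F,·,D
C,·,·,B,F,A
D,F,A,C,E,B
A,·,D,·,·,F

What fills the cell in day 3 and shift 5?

B

Day 1, shift 1: day 1 has {A, E, F} and shift 1 has {A, C, D, E}, leaving only B.
Day 1, shift 4: day 1 has {A, B, E, F} and shift 4 has {B, C, F}, leaving only D.
Day 1, shift 2: day 1 has {A, B, D, E, F} and shift 2 has {A, E, F}, leaving only C.
Day 2, shift 1: day 2 has {B, E} and shift 1 has {A, B, C, D, E}, leaving only F.
Day 2, shift 4: day 2 has {B, E, F} and shift 4 has {B, C, D, F}, leaving only A.
Day 2, shift 6: day 2 has {A, B, E, F} and shift 6 has {A, B, D, E, F}, leaving only C.
Day 2, shift 5: day 2 has {A, B, C, E, F} and shift 5 has {A, E, F}, leaving only D.
Day 3, shift 3: day 3 has {A, D, E, F} and shift 3 has {A, B, D, F}, leaving only C.
Day 3 already has {A, C, D, E, F} and shift 5 already has {A, D, E, F}, so day 3, shift 5 must be B.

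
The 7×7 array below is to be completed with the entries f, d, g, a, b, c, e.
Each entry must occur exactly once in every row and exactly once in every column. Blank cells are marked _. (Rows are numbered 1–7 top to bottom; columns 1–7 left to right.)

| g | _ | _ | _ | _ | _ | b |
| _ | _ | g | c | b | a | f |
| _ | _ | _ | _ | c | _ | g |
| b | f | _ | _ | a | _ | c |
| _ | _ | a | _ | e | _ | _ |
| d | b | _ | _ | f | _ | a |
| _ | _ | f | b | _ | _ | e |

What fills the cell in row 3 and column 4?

d

Row 1, column 5: row 1 has {g, b} and column 5 has {f, a, b, c, e}, leaving only d.
Row 2, column 1: row 2 has {f, g, a, b, c} and column 1 has {d, g, b}, leaving only e.
Row 2, column 2: row 2 has {f, g, a, b, c, e} and column 2 has {f, b}, leaving only d.
Row 5, column 7: row 5 has {a, e} and column 7 has {f, g, a, b, c, e}, leaving only d.
Row 7, column 5: row 7 has {f, b, e} and column 5 has {f, d, a, b, c, e}, leaving only g.
Row 3, column 4 is narrowed to {f, d, a, e}.
If it were f, then row 7, column 2 would be left with no valid symbol.
If it were a, then row 6, column 4 would be left with no valid symbol.
If it were e, then row 6, column 3 would be left with no valid symbol.
So row 3, column 4 must be d.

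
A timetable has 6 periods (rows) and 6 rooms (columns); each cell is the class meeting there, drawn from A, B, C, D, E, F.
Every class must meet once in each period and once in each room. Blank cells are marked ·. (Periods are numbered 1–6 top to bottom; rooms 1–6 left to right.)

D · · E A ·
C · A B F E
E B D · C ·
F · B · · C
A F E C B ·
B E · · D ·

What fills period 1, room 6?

B

Period 1, room 2: period 1 has {A, D, E} and room 2 has {B, E, F}, leaving only C.
Period 1, room 3: period 1 has {A, C, D, E} and room 3 has {A, B, D, E}, leaving only F.
Period 1 already has {A, C, D, E, F} and room 6 already has {C, E}, so period 1, room 6 must be B.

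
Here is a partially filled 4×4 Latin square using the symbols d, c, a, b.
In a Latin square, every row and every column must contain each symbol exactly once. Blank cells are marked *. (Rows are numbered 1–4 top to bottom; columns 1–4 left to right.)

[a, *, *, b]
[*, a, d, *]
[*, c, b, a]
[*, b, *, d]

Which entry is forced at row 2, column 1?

Row 1, column 2: row 1 has {a, b} and column 2 has {c, a, b}, leaving only d.
Row 1, column 3: row 1 has {d, a, b} and column 3 has {d, b}, leaving only c.
Row 2, column 4: row 2 has {d, a} and column 4 has {d, a, b}, leaving only c.
Row 2 already has {d, c, a} and column 1 already has {a}, so row 2, column 1 must be b.

b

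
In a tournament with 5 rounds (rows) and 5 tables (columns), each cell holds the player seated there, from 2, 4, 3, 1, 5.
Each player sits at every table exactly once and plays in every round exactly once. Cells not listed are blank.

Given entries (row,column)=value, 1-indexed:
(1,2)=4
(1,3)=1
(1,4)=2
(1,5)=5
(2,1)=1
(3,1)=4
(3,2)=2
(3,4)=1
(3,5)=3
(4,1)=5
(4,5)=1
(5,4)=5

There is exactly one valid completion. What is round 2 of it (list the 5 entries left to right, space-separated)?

Round 1, table 1: round 1 has {2, 4, 1, 5} and table 1 has {4, 1, 5}, leaving only 3.
Round 3, table 3: round 3 has {2, 4, 3, 1} and table 3 has {1}, leaving only 5.
Round 4, table 2: round 4 has {1, 5} and table 2 has {2, 4}, leaving only 3.
Round 2, table 2: round 2 has {1} and table 2 has {2, 4, 3}, leaving only 5.
Round 4, table 4: round 4 has {3, 1, 5} and table 4 has {2, 1, 5}, leaving only 4.
Round 2, table 4: round 2 has {1, 5} and table 4 has {2, 4, 1, 5}, leaving only 3.
Round 4, table 3: round 4 has {4, 3, 1, 5} and table 3 has {1, 5}, leaving only 2.
Round 2, table 3: round 2 has {3, 1, 5} and table 3 has {2, 1, 5}, leaving only 4.
Round 2, table 5: round 2 has {4, 3, 1, 5} and table 5 has {3, 1, 5}, leaving only 2.
So round 2 reads: 1 5 4 3 2.

1 5 4 3 2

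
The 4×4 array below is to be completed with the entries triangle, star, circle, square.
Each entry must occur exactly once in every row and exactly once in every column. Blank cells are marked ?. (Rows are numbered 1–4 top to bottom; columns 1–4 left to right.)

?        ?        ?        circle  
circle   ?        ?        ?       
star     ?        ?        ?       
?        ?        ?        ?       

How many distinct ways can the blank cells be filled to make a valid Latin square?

16

Row 1, column 1: eliminating its row and column leaves {triangle, square}.
Row 1, column 2: eliminating its row and column leaves {triangle, star, square}.
Row 1, column 3: eliminating its row and column leaves {triangle, star, square}.
Row 2, column 2: eliminating its row and column leaves {triangle, star, square}.
Row 2, column 3: eliminating its row and column leaves {triangle, star, square}.
Row 2, column 4: eliminating its row and column leaves {triangle, star, square}.
Row 3, column 2: eliminating its row and column leaves {triangle, circle, square}.
Row 3, column 3: eliminating its row and column leaves {triangle, circle, square}.
Row 3, column 4: eliminating its row and column leaves {triangle, square}.
Row 4, column 1: eliminating its row and column leaves {triangle, square}.
Row 4, column 2: eliminating its row and column leaves {triangle, star, circle, square}.
Row 4, column 3: eliminating its row and column leaves {triangle, star, circle, square}.
Row 4, column 4: eliminating its row and column leaves {triangle, star, square}.
Enumerating the assignments across these blanks that avoid any row or column repeat gives 16 completions.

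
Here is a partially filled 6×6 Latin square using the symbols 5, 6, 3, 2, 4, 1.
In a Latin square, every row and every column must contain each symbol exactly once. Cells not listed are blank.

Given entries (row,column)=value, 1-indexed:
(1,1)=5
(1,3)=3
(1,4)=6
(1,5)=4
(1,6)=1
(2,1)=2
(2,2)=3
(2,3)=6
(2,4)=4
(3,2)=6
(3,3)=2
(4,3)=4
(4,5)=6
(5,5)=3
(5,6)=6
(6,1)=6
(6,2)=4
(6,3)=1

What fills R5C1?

4

Row 1, column 2: row 1 has {5, 6, 3, 4, 1} and column 2 has {6, 3, 4}, leaving only 2.
Row 2, column 6: row 2 has {6, 3, 2, 4} and column 6 has {6, 1}, leaving only 5.
Row 2, column 5: row 2 has {5, 6, 3, 2, 4} and column 5 has {6, 3, 4}, leaving only 1.
Row 3, column 5: row 3 has {6, 2} and column 5 has {6, 3, 4, 1}, leaving only 5.
Row 5, column 3: row 5 has {6, 3} and column 3 has {6, 3, 2, 4, 1}, leaving only 5.
Row 5, column 2: row 5 has {5, 6, 3} and column 2 has {6, 3, 2, 4}, leaving only 1.
Row 5 already has {5, 6, 3, 1} and column 1 already has {5, 6, 2}, so row 5, column 1 must be 4.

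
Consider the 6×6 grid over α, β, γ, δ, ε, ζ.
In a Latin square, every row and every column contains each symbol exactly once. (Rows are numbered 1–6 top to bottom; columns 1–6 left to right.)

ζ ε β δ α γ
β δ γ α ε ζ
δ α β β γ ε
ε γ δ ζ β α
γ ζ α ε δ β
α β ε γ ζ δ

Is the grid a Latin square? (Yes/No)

Row 3 contains β twice (at columns 3 and 4), so it is not a permutation.

No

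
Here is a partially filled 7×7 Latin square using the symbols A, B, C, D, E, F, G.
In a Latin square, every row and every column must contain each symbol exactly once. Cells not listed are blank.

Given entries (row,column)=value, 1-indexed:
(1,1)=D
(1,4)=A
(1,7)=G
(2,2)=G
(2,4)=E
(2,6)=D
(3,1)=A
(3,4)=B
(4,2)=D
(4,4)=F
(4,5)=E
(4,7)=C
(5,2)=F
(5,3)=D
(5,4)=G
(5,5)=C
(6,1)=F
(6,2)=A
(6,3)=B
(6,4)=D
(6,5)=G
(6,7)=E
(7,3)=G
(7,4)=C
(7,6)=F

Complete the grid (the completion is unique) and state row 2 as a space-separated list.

C G F E B D A

Row 4, column 3: row 4 has {C, D, E, F} and column 3 has {B, D, G}, leaving only A.
Row 6, column 6: row 6 has {A, B, D, E, F, G} and column 6 has {D, F}, leaving only C.
Row 2, column 1 is narrowed to {B, C}; only C is consistent with the remaining cells.
Row 2, column 3: row 2 has {C, D, E, G} and column 3 has {A, B, D, G}, leaving only F.
Row 2, column 5 is narrowed to {A, B}; only B is consistent with the remaining cells.
Row 2, column 7: row 2 has {B, C, D, E, F, G} and column 7 has {C, E, G}, leaving only A.
So row 2 reads: C G F E B D A.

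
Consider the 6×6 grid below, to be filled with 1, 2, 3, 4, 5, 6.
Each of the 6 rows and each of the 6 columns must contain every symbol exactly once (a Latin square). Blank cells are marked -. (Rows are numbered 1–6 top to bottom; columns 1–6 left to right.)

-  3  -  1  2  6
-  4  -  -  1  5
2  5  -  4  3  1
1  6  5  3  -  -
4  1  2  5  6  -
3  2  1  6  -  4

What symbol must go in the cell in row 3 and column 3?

6

Row 3 already has {1, 2, 3, 4, 5} and column 3 already has {1, 2, 5}, so row 3, column 3 must be 6.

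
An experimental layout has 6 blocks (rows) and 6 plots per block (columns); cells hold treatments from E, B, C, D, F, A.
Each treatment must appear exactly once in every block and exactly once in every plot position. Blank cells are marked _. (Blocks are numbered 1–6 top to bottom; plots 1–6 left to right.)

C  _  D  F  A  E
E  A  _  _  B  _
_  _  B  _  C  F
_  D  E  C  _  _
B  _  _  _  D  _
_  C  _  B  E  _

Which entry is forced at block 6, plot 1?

Block 1, plot 2: block 1 has {E, C, D, F, A} and plot 2 has {C, D, A}, leaving only B.
Block 2, plot 4: block 2 has {E, B, A} and plot 4 has {B, C, F}, leaving only D.
Block 2, plot 6: block 2 has {E, B, D, A} and plot 6 has {E, F}, leaving only C.
Block 2, plot 3: block 2 has {E, B, C, D, A} and plot 3 has {E, B, D}, leaving only F.
Block 3, plot 2: block 3 has {B, C, F} and plot 2 has {B, C, D, A}, leaving only E.
Block 3, plot 4: block 3 has {E, B, C, F} and plot 4 has {B, C, D, F}, leaving only A.
Block 3, plot 1: block 3 has {E, B, C, F, A} and plot 1 has {E, B, C}, leaving only D.
Block 4, plot 5: block 4 has {E, C, D} and plot 5 has {E, B, C, D, A}, leaving only F.
Block 4, plot 1: block 4 has {E, C, D, F} and plot 1 has {E, B, C, D}, leaving only A.
Block 6 already has {E, B, C} and plot 1 already has {E, B, C, D, A}, so block 6, plot 1 must be F.

F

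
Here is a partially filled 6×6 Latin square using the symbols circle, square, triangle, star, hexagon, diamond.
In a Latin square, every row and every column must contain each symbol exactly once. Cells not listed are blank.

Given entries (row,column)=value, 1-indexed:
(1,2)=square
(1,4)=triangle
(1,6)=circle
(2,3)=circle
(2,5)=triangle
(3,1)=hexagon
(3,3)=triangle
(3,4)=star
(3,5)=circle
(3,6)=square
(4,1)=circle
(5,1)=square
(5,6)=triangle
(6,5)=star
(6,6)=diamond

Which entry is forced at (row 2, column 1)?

diamond

Row 3, column 2: row 3 has {circle, square, triangle, star, hexagon} and column 2 has {square}, leaving only diamond.
Row 6, column 1: row 6 has {star, diamond} and column 1 has {circle, square, hexagon}, leaving only triangle.
Row 2, column 1 is narrowed to {star, diamond}.
If it were star, then row 2, column 6 would be left with no valid symbol.
So row 2, column 1 must be diamond.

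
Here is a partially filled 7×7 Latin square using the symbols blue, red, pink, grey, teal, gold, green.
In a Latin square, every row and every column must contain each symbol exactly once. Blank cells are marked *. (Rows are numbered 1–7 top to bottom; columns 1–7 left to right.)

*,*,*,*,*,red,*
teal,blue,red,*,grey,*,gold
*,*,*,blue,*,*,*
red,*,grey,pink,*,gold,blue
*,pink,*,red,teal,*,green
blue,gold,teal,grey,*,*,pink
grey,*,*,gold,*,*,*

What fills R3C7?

Row 2, column 4: row 2 has {blue, red, grey, teal, gold} and column 4 has {blue, red, pink, grey, gold}, leaving only green.
Row 1, column 4: row 1 has {red} and column 4 has {blue, red, pink, grey, gold, green}, leaving only teal.
Row 1, column 7: row 1 has {red, teal} and column 7 has {blue, pink, gold, green}, leaving only grey.
Row 1, column 2: row 1 has {red, grey, teal} and column 2 has {blue, pink, gold}, leaving only green.
Row 2, column 6: row 2 has {blue, red, grey, teal, gold, green} and column 6 has {red, gold}, leaving only pink.
Row 4, column 2: row 4 has {blue, red, pink, grey, gold} and column 2 has {blue, pink, gold, green}, leaving only teal.
Row 4, column 5: row 4 has {blue, red, pink, grey, teal, gold} and column 5 has {grey, teal}, leaving only green.
Row 5, column 1: row 5 has {red, pink, teal, green} and column 1 has {blue, red, grey, teal}, leaving only gold.
Row 1, column 1: row 1 has {red, grey, teal, green} and column 1 has {blue, red, grey, teal, gold}, leaving only pink.
Row 3, column 1: row 3 has {blue} and column 1 has {blue, red, pink, grey, teal, gold}, leaving only green.
Row 5, column 3: row 5 has {red, pink, teal, gold, green} and column 3 has {red, grey, teal}, leaving only blue.
Row 1, column 3: row 1 has {red, pink, grey, teal, green} and column 3 has {blue, red, grey, teal}, leaving only gold.
Row 1, column 5: row 1 has {red, pink, grey, teal, gold, green} and column 5 has {grey, teal, green}, leaving only blue.
Row 3, column 3: row 3 has {blue, green} and column 3 has {blue, red, grey, teal, gold}, leaving only pink.
Row 5, column 6: row 5 has {blue, red, pink, teal, gold, green} and column 6 has {red, pink, gold}, leaving only grey.
Row 3, column 6: row 3 has {blue, pink, green} and column 6 has {red, pink, grey, gold}, leaving only teal.
Row 3 already has {blue, pink, teal, green} and column 7 already has {blue, pink, grey, gold, green}, so row 3, column 7 must be red.

red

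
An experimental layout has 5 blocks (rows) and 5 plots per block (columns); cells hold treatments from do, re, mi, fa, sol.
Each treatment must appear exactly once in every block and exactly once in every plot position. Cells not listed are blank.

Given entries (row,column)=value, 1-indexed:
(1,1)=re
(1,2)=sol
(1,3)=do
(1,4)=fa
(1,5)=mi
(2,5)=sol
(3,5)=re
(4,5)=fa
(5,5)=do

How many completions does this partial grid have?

56

Block 2, plot 1: eliminating its block and plot leaves {do, mi, fa}.
Block 2, plot 2: eliminating its block and plot leaves {do, re, mi, fa}.
Block 2, plot 3: eliminating its block and plot leaves {re, mi, fa}.
Block 2, plot 4: eliminating its block and plot leaves {do, re, mi}.
Block 3, plot 1: eliminating its block and plot leaves {do, mi, fa, sol}.
Block 3, plot 2: eliminating its block and plot leaves {do, mi, fa}.
Block 3, plot 3: eliminating its block and plot leaves {mi, fa, sol}.
Block 3, plot 4: eliminating its block and plot leaves {do, mi, sol}.
Block 4, plot 1: eliminating its block and plot leaves {do, mi, sol}.
Block 4, plot 2: eliminating its block and plot leaves {do, re, mi}.
Block 4, plot 3: eliminating its block and plot leaves {re, mi, sol}.
Block 4, plot 4: eliminating its block and plot leaves {do, re, mi, sol}.
Block 5, plot 1: eliminating its block and plot leaves {mi, fa, sol}.
Block 5, plot 2: eliminating its block and plot leaves {re, mi, fa}.
Block 5, plot 3: eliminating its block and plot leaves {re, mi, fa, sol}.
Block 5, plot 4: eliminating its block and plot leaves {re, mi, sol}.
Enumerating the assignments across these blanks that avoid any block or plot repeat gives 56 completions.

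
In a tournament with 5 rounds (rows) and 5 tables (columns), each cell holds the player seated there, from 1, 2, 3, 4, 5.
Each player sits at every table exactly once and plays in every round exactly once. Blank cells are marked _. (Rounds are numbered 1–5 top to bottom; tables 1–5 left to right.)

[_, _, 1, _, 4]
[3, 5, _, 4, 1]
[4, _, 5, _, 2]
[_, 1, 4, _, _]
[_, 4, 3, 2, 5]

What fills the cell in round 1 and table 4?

3

Round 2, table 3: round 2 has {1, 3, 4, 5} and table 3 has {1, 3, 4, 5}, leaving only 2.
Round 3, table 2: round 3 has {2, 4, 5} and table 2 has {1, 4, 5}, leaving only 3.
Round 1, table 2: round 1 has {1, 4} and table 2 has {1, 3, 4, 5}, leaving only 2.
Round 1, table 1: round 1 has {1, 2, 4} and table 1 has {3, 4}, leaving only 5.
Round 1 already has {1, 2, 4, 5} and table 4 already has {2, 4}, so round 1, table 4 must be 3.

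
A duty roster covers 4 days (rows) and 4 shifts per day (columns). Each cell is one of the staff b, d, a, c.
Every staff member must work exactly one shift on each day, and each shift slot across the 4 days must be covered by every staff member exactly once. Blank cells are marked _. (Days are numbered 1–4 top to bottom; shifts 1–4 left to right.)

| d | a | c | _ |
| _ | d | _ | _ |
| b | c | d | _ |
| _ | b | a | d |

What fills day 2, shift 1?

a

Day 1, shift 4: day 1 has {d, a, c} and shift 4 has {d}, leaving only b.
Day 2, shift 3: day 2 has {d} and shift 3 has {d, a, c}, leaving only b.
Day 3, shift 4: day 3 has {b, d, c} and shift 4 has {b, d}, leaving only a.
Day 2, shift 4: day 2 has {b, d} and shift 4 has {b, d, a}, leaving only c.
Day 2 already has {b, d, c} and shift 1 already has {b, d}, so day 2, shift 1 must be a.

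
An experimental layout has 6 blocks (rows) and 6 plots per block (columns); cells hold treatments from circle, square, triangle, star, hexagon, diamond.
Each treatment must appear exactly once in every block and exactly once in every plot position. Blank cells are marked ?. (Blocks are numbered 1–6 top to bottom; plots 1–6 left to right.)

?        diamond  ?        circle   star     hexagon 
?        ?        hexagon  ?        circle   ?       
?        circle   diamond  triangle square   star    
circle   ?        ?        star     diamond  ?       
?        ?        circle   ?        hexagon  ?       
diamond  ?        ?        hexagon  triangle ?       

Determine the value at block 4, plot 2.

Block 3, plot 1: block 3 has {circle, square, triangle, star, diamond} and plot 1 has {circle, diamond}, leaving only hexagon.
Block 4, plot 2 is narrowed to {square, triangle, hexagon}.
If it were square, then block 4, plot 6 would be left with no valid symbol.
If it were triangle, then block 4, plot 6 would be left with no valid symbol.
So block 4, plot 2 must be hexagon.

hexagon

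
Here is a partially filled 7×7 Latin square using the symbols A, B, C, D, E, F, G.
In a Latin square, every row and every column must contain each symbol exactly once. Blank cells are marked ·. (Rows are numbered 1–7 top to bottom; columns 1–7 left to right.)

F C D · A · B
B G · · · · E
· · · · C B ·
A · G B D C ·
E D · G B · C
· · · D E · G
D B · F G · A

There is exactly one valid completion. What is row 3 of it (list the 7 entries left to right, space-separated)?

G F E A C B D

Row 3, column 1: row 3 has {B, C} and column 1 has {A, B, D, E, F}, leaving only G.
Row 1, column 4: row 1 has {A, B, C, D, F} and column 4 has {B, D, F, G}, leaving only E.
Row 3, column 4: row 3 has {B, C, G} and column 4 has {B, D, E, F, G}, leaving only A.
Row 1, column 6: row 1 has {A, B, C, D, E, F} and column 6 has {B, C}, leaving only G.
Row 2, column 4: row 2 has {B, E, G} and column 4 has {A, B, D, E, F, G}, leaving only C.
Row 2, column 5: row 2 has {B, C, E, G} and column 5 has {A, B, C, D, E, G}, leaving only F.
Row 2, column 3: row 2 has {B, C, E, F, G} and column 3 has {D, G}, leaving only A.
Row 2, column 6: row 2 has {A, B, C, E, F, G} and column 6 has {B, C, G}, leaving only D.
Row 4, column 7: row 4 has {A, B, C, D, G} and column 7 has {A, B, C, E, G}, leaving only F.
Row 3, column 7: row 3 has {A, B, C, G} and column 7 has {A, B, C, E, F, G}, leaving only D.
Row 4, column 2: row 4 has {A, B, C, D, F, G} and column 2 has {B, C, D, G}, leaving only E.
Row 3, column 2: row 3 has {A, B, C, D, G} and column 2 has {B, C, D, E, G}, leaving only F.
Row 3, column 3: row 3 has {A, B, C, D, F, G} and column 3 has {A, D, G}, leaving only E.
So row 3 reads: G F E A C B D.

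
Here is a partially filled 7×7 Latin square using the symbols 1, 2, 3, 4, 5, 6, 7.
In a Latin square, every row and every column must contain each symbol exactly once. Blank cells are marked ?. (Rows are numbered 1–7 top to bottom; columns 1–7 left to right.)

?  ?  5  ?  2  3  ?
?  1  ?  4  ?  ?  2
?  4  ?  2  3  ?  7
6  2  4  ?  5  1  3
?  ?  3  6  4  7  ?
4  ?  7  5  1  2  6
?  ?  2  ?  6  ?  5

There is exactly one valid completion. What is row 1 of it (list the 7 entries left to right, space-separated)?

Row 2, column 3: row 2 has {1, 2, 4} and column 3 has {2, 3, 4, 5, 7}, leaving only 6.
Row 2, column 5: row 2 has {1, 2, 4, 6} and column 5 has {1, 2, 3, 4, 5, 6}, leaving only 7.
Row 2, column 6: row 2 has {1, 2, 4, 6, 7} and column 6 has {1, 2, 3, 7}, leaving only 5.
Row 2, column 1: row 2 has {1, 2, 4, 5, 6, 7} and column 1 has {4, 6}, leaving only 3.
Row 3, column 3: row 3 has {2, 3, 4, 7} and column 3 has {2, 3, 4, 5, 6, 7}, leaving only 1.
Row 3, column 1: row 3 has {1, 2, 3, 4, 7} and column 1 has {3, 4, 6}, leaving only 5.
Row 3, column 6: row 3 has {1, 2, 3, 4, 5, 7} and column 6 has {1, 2, 3, 5, 7}, leaving only 6.
Row 4, column 4: row 4 has {1, 2, 3, 4, 5, 6} and column 4 has {2, 4, 5, 6}, leaving only 7.
Row 1, column 4: row 1 has {2, 3, 5} and column 4 has {2, 4, 5, 6, 7}, leaving only 1.
Row 1, column 1: row 1 has {1, 2, 3, 5} and column 1 has {3, 4, 5, 6}, leaving only 7.
Row 1, column 2: row 1 has {1, 2, 3, 5, 7} and column 2 has {1, 2, 4}, leaving only 6.
Row 1, column 7: row 1 has {1, 2, 3, 5, 6, 7} and column 7 has {2, 3, 5, 6, 7}, leaving only 4.
So row 1 reads: 7 6 5 1 2 3 4.

7 6 5 1 2 3 4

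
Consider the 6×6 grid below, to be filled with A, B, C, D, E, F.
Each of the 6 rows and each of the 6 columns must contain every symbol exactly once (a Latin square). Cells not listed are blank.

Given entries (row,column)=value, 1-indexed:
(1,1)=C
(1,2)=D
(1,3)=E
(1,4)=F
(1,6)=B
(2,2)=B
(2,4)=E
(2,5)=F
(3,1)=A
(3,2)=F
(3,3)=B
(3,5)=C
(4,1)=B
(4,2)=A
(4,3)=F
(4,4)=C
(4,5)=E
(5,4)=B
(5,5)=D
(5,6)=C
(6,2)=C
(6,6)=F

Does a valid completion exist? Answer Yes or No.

Yes

No row or column among the givens repeats a symbol, and propagating forced cells runs into no contradiction.
One valid completion exists (for instance, C D E F A B / D B C E F A / A F B D C E / B A F C E D / F E A B D C / E C D A B F).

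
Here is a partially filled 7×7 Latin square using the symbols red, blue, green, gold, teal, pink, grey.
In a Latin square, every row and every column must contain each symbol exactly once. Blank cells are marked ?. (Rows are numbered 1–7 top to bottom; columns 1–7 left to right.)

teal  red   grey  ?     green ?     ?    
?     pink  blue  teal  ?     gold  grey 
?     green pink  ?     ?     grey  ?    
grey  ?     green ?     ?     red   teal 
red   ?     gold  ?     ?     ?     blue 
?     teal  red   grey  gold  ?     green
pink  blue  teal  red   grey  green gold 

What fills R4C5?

Row 1, column 7: row 1 has {red, green, teal, grey} and column 7 has {blue, green, gold, teal, grey}, leaving only pink.
Row 1, column 6: row 1 has {red, green, teal, pink, grey} and column 6 has {red, green, gold, grey}, leaving only blue.
Row 1, column 4: row 1 has {red, blue, green, teal, pink, grey} and column 4 has {red, teal, grey}, leaving only gold.
Row 2, column 1: row 2 has {blue, gold, teal, pink, grey} and column 1 has {red, teal, pink, grey}, leaving only green.
Row 2, column 5: row 2 has {blue, green, gold, teal, pink, grey} and column 5 has {green, gold, grey}, leaving only red.
Row 3, column 4: row 3 has {green, pink, grey} and column 4 has {red, gold, teal, grey}, leaving only blue.
Row 3, column 1: row 3 has {blue, green, pink, grey} and column 1 has {red, green, teal, pink, grey}, leaving only gold.
Row 3, column 5: row 3 has {blue, green, gold, pink, grey} and column 5 has {red, green, gold, grey}, leaving only teal.
Row 3, column 7: row 3 has {blue, green, gold, teal, pink, grey} and column 7 has {blue, green, gold, teal, pink, grey}, leaving only red.
Row 4, column 2: row 4 has {red, green, teal, grey} and column 2 has {red, blue, green, teal, pink}, leaving only gold.
Row 4, column 4: row 4 has {red, green, gold, teal, grey} and column 4 has {red, blue, gold, teal, grey}, leaving only pink.
Row 4 already has {red, green, gold, teal, pink, grey} and column 5 already has {red, green, gold, teal, grey}, so row 4, column 5 must be blue.

blue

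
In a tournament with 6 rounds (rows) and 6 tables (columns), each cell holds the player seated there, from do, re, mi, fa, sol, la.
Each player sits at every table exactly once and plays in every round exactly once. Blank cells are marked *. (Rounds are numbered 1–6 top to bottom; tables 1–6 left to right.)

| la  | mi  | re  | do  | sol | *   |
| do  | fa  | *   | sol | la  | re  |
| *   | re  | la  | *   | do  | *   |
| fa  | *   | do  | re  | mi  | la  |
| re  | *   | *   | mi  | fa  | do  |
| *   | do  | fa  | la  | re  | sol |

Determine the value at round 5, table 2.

Round 1, table 6: round 1 has {do, re, mi, sol, la} and table 6 has {do, re, sol, la}, leaving only fa.
Round 2, table 3: round 2 has {do, re, fa, sol, la} and table 3 has {do, re, fa, la}, leaving only mi.
Round 3, table 4: round 3 has {do, re, la} and table 4 has {do, re, mi, sol, la}, leaving only fa.
Round 3, table 6: round 3 has {do, re, fa, la} and table 6 has {do, re, fa, sol, la}, leaving only mi.
Round 3, table 1: round 3 has {do, re, mi, fa, la} and table 1 has {do, re, fa, la}, leaving only sol.
Round 4, table 2: round 4 has {do, re, mi, fa, la} and table 2 has {do, re, mi, fa}, leaving only sol.
Round 5 already has {do, re, mi, fa} and table 2 already has {do, re, mi, fa, sol}, so round 5, table 2 must be la.

la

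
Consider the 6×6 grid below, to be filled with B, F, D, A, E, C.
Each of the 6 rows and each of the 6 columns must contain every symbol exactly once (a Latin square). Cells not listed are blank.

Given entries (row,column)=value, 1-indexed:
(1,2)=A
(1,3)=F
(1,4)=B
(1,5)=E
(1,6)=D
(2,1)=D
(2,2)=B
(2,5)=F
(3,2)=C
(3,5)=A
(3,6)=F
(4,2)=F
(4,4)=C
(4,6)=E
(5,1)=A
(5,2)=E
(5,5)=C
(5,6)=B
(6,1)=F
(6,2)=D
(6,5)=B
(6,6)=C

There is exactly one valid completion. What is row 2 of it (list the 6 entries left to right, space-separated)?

Row 2, column 6: row 2 has {B, F, D} and column 6 has {B, F, D, E, C}, leaving only A.
Row 2, column 4: row 2 has {B, F, D, A} and column 4 has {B, C}, leaving only E.
Row 2, column 3: row 2 has {B, F, D, A, E} and column 3 has {F}, leaving only C.
So row 2 reads: D B C E F A.

D B C E F A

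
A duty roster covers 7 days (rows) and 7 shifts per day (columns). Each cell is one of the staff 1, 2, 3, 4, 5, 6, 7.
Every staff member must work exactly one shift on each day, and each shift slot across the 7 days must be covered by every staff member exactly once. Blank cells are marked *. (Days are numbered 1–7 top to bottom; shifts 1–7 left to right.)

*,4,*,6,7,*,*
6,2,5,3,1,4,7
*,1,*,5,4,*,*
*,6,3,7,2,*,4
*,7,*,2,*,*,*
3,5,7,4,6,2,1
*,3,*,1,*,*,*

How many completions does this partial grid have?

Day 1, shift 1: eliminating its day and shift leaves {1, 2, 5}.
Day 1, shift 3: eliminating its day and shift leaves {1, 2}.
Day 1, shift 6: eliminating its day and shift leaves {1, 3, 5}.
Day 1, shift 7: eliminating its day and shift leaves {2, 3, 5}.
Day 3, shift 1: eliminating its day and shift leaves {2, 7}.
Day 3, shift 3: eliminating its day and shift leaves {2, 6}.
Day 3, shift 6: eliminating its day and shift leaves {3, 6, 7}.
Day 3, shift 7: eliminating its day and shift leaves {2, 3, 6}.
Day 4, shift 1: eliminating its day and shift leaves {1, 5}.
Day 4, shift 6: eliminating its day and shift leaves {1, 5}.
Day 5, shift 1: eliminating its day and shift leaves {1, 4, 5}.
Day 5, shift 3: eliminating its day and shift leaves {1, 4, 6}.
Day 5, shift 5: eliminating its day and shift leaves {3, 5}.
Day 5, shift 6: eliminating its day and shift leaves {1, 3, 5, 6}.
Day 5, shift 7: eliminating its day and shift leaves {3, 5, 6}.
Day 7, shift 1: eliminating its day and shift leaves {2, 4, 5, 7}.
Day 7, shift 3: eliminating its day and shift leaves {2, 4, 6}.
Day 7, shift 5: eliminating its day and shift leaves {5}.
Day 7, shift 6: eliminating its day and shift leaves {5, 6, 7}.
Day 7, shift 7: eliminating its day and shift leaves {2, 5, 6}.
Enumerating the assignments across these blanks that avoid any day or shift repeat gives 8 completions.

8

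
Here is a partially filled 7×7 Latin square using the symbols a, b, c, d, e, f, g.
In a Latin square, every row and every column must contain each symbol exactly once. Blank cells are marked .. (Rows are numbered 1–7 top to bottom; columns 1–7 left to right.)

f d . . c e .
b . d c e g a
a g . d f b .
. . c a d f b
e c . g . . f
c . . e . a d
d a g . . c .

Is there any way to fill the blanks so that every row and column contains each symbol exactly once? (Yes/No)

No row or column among the givens repeats a symbol, and propagating forced cells runs into no contradiction.
One valid completion exists (for instance, f d a b c e g / b f d c e g a / a g e d f b c / g e c a d f b / e c b g a d f / c b f e g a d / d a g f b c e).

Yes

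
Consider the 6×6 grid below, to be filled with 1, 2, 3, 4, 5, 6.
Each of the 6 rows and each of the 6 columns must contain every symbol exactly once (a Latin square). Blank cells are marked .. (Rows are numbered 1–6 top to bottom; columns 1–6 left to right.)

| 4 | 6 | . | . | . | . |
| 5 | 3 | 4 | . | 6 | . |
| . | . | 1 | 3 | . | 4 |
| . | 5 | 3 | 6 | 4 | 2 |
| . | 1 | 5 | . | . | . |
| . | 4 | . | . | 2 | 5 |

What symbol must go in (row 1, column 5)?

1

Row 1, column 3: row 1 has {4, 6} and column 3 has {1, 3, 4, 5}, leaving only 2.
Row 2, column 6: row 2 has {3, 4, 5, 6} and column 6 has {2, 4, 5}, leaving only 1.
Row 1, column 6: row 1 has {2, 4, 6} and column 6 has {1, 2, 4, 5}, leaving only 3.
Row 2, column 4: row 2 has {1, 3, 4, 5, 6} and column 4 has {3, 6}, leaving only 2.
Row 3, column 2: row 3 has {1, 3, 4} and column 2 has {1, 3, 4, 5, 6}, leaving only 2.
Row 3, column 1: row 3 has {1, 2, 3, 4} and column 1 has {4, 5}, leaving only 6.
Row 3, column 5: row 3 has {1, 2, 3, 4, 6} and column 5 has {2, 4, 6}, leaving only 5.
Row 1 already has {2, 3, 4, 6} and column 5 already has {2, 4, 5, 6}, so row 1, column 5 must be 1.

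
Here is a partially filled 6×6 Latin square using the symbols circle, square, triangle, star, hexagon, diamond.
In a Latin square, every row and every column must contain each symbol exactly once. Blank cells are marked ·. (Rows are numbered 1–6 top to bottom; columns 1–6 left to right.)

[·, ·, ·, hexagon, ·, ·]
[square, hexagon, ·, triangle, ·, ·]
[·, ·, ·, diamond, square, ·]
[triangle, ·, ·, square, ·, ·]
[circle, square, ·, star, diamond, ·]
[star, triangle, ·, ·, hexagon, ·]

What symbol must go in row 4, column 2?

diamond

Row 1, column 1: row 1 has {hexagon} and column 1 has {circle, square, triangle, star}, leaving only diamond.
Row 3, column 1: row 3 has {square, diamond} and column 1 has {circle, square, triangle, star, diamond}, leaving only hexagon.
Row 6, column 4: row 6 has {triangle, star, hexagon} and column 4 has {square, triangle, star, hexagon, diamond}, leaving only circle.
Row 4, column 2 is narrowed to {circle, star, diamond}.
If it were circle, then row 3, column 2 would be left with no valid symbol.
If it were star, then row 3, column 2 would be left with no valid symbol.
So row 4, column 2 must be diamond.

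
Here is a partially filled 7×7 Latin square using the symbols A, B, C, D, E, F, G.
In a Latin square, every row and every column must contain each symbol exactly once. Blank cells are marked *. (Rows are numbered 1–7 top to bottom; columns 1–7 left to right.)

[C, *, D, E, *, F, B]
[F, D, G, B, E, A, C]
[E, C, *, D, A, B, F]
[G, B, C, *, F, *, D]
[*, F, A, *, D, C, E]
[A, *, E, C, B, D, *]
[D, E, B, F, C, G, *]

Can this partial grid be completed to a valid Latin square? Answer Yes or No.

Row 3, column 3: row 3 together with column 3 already contain {A, B, C, D, E, F, G} — every symbol — so nothing can go there. The grid has no valid completion.

No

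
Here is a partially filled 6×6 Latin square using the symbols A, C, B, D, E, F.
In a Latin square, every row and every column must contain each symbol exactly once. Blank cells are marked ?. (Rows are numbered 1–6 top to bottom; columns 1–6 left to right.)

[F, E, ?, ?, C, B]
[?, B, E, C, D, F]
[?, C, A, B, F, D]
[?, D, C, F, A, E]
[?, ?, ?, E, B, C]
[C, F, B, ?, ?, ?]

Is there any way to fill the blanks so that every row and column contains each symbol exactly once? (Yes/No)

Yes

No row or column among the givens repeats a symbol, and propagating forced cells runs into no contradiction.
One valid completion exists (for instance, F E D A C B / A B E C D F / E C A B F D / B D C F A E / D A F E B C / C F B D E A).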